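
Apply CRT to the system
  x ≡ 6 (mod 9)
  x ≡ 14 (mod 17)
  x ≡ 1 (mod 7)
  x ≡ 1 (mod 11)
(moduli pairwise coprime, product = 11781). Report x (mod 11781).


Product of moduli M = 9 · 17 · 7 · 11 = 11781.
Merge one congruence at a time:
  Start: x ≡ 6 (mod 9).
  Combine with x ≡ 14 (mod 17); new modulus lcm = 153.
    Write x = 6 + 9·t and substitute into x ≡ 14 (mod 17): 9·t ≡ 14 − 6 = 8 (mod 17).
    The inverse of 9 mod 17 is 2 (since 9·2 = 18 = 1·17 + 1), so t ≡ 2·8 = 16 ≡ 16 (mod 17).
    Then x = 6 + 9·16 = 150, valid modulo lcm(9, 17) = 153: x ≡ 150 (mod 153).
  Combine with x ≡ 1 (mod 7); new modulus lcm = 1071.
    Write x = 150 + 153·t and substitute into x ≡ 1 (mod 7): 153·t ≡ 1 − 150 = -149 (mod 7).
    Reduce coefficients mod 7: 6·t ≡ 5 (mod 7).
    The inverse of 6 mod 7 is 6 (since 6·6 = 36 = 5·7 + 1), so t ≡ 6·5 = 30 ≡ 2 (mod 7).
    Then x = 150 + 153·2 = 456, valid modulo lcm(153, 7) = 1071: x ≡ 456 (mod 1071).
  Combine with x ≡ 1 (mod 11); new modulus lcm = 11781.
    Write x = 456 + 1071·t and substitute into x ≡ 1 (mod 11): 1071·t ≡ 1 − 456 = -455 (mod 11).
    Reduce coefficients mod 11: 4·t ≡ 7 (mod 11).
    The inverse of 4 mod 11 is 3 (since 4·3 = 12 = 1·11 + 1), so t ≡ 3·7 = 21 ≡ 10 (mod 11).
    Then x = 456 + 1071·10 = 11166, valid modulo lcm(1071, 11) = 11781: x ≡ 11166 (mod 11781).
Verify against each original: 11166 mod 9 = 6, 11166 mod 17 = 14, 11166 mod 7 = 1, 11166 mod 11 = 1.

x ≡ 11166 (mod 11781).


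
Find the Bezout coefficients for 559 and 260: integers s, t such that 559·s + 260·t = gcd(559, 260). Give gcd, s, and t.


Euclidean algorithm on (559, 260) — divide until remainder is 0:
  559 = 2 · 260 + 39
  260 = 6 · 39 + 26
  39 = 1 · 26 + 13
  26 = 2 · 13 + 0
gcd(559, 260) = 13.
Track Bezout coefficients alongside the remainders: start with r₀ = 559 = a·1 + b·0 (s = 1, t = 0) and r₁ = 260 = a·0 + b·1 (s = 0, t = 1); each new remainder r_{k+1} = r_{k-1} − q_k·r_k inherits s_{k+1} = s_{k-1} − q_k·s_k, t_{k+1} = t_{k-1} − q_k·t_k, so r_k = a·s_k + b·t_k at every step:
  q = 2: r = 39, s = 1 − 2·0 = 1, t = 0 − 2·1 = -2  (check: 559·1 + 260·(-2) = 39)
  q = 6: r = 26, s = 0 − 6·1 = -6, t = 1 − 6·(-2) = 13  (check: 559·(-6) + 260·13 = 26)
  q = 1: r = 13, s = 1 − 1·(-6) = 7, t = -2 − 1·13 = -15  (check: 559·7 + 260·(-15) = 13)
The row with r = 13 (the gcd) gives the Bezout coefficients s = 7, t = -15.
Result: 559 · (7) + 260 · (-15) = 13.

gcd(559, 260) = 13; s = 7, t = -15 (check: 559·7 + 260·(-15) = 13).


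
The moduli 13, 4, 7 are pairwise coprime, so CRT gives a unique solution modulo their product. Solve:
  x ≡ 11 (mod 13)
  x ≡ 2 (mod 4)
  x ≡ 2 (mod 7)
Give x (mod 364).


Moduli 13, 4, 7 are pairwise coprime; by CRT there is a unique solution modulo M = 13 · 4 · 7 = 364.
Solve pairwise, accumulating the modulus:
  Start with x ≡ 11 (mod 13).
  Combine with x ≡ 2 (mod 4): since gcd(13, 4) = 1, we get a unique residue mod 52.
    Write x = 11 + 13·t and substitute into x ≡ 2 (mod 4): 13·t ≡ 2 − 11 = -9 (mod 4).
    Reduce coefficients mod 4: 1·t ≡ 3 (mod 4).
    So t ≡ 3 (mod 4).
    Then x = 11 + 13·3 = 50, valid modulo lcm(13, 4) = 52: x ≡ 50 (mod 52).
  Combine with x ≡ 2 (mod 7): since gcd(52, 7) = 1, we get a unique residue mod 364.
    Write x = 50 + 52·t and substitute into x ≡ 2 (mod 7): 52·t ≡ 2 − 50 = -48 (mod 7).
    Reduce coefficients mod 7: 3·t ≡ 1 (mod 7).
    The inverse of 3 mod 7 is 5 (since 3·5 = 15 = 2·7 + 1), so t ≡ 5·1 = 5 ≡ 5 (mod 7).
    Then x = 50 + 52·5 = 310, valid modulo lcm(52, 7) = 364: x ≡ 310 (mod 364).
Verify: 310 mod 13 = 11 ✓, 310 mod 4 = 2 ✓, 310 mod 7 = 2 ✓.

x ≡ 310 (mod 364).


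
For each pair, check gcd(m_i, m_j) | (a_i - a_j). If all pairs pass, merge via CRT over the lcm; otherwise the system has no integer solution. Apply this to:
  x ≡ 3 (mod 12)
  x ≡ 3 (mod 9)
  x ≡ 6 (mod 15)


Moduli 12, 9, 15 are not pairwise coprime, so CRT works modulo lcm(m_i) when all pairwise compatibility conditions hold.
Pairwise compatibility: gcd(m_i, m_j) must divide a_i - a_j for every pair.
Merge one congruence at a time:
  Start: x ≡ 3 (mod 12).
  Combine with x ≡ 3 (mod 9): gcd(12, 9) = 3; 3 - 3 = 0, which IS divisible by 3, so compatible.
    Write x = 3 + 12·t and substitute into x ≡ 3 (mod 9): 12·t ≡ 3 − 3 = 0 (mod 9).
    Divide the congruence (and modulus) by g = 3: 4·t ≡ 0 (mod 3).
    Reduce coefficients mod 3: 1·t ≡ 0 (mod 3).
    So t ≡ 0 (mod 3).
    Then x = 3 + 12·0 = 3, valid modulo lcm(12, 9) = 36: x ≡ 3 (mod 36).
  Combine with x ≡ 6 (mod 15): gcd(36, 15) = 3; 6 - 3 = 3, which IS divisible by 3, so compatible.
    Write x = 3 + 36·t and substitute into x ≡ 6 (mod 15): 36·t ≡ 6 − 3 = 3 (mod 15).
    Divide the congruence (and modulus) by g = 3: 12·t ≡ 1 (mod 5).
    Reduce coefficients mod 5: 2·t ≡ 1 (mod 5).
    The inverse of 2 mod 5 is 3 (since 2·3 = 6 = 1·5 + 1), so t ≡ 3·1 = 3 ≡ 3 (mod 5).
    Then x = 3 + 36·3 = 111, valid modulo lcm(36, 15) = 180: x ≡ 111 (mod 180).
Verify: 111 mod 12 = 3, 111 mod 9 = 3, 111 mod 15 = 6.

x ≡ 111 (mod 180).


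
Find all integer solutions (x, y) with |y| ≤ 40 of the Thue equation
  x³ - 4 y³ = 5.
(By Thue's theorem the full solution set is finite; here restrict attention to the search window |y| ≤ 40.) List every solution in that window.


The equation is x³ - 4y³ = 5. For fixed y, x³ = 4·y³ + 5, so a solution requires the RHS to be a perfect cube.
Strategy: iterate y from -40 to 40, compute RHS = 4·y³ + 5, and check whether it is a (positive or negative) perfect cube.
Check small values of y:
  y = 0: RHS = 5 is not a perfect cube.
  y = 1: RHS = 9 is not a perfect cube.
  y = -1: RHS = 1 = (1)³ ⇒ x = 1 works.
  y = 2: RHS = 37 is not a perfect cube.
  y = -2: RHS = -27 = (-3)³ ⇒ x = -3 works.
  y = 3: RHS = 113 is not a perfect cube.
  y = -3: RHS = -103 is not a perfect cube.
Continuing the search up to |y| = 40 finds no further solutions beyond those listed.
Collected solutions: (1, -1), (-3, -2).

Solutions (with |y| ≤ 40): (1, -1), (-3, -2).


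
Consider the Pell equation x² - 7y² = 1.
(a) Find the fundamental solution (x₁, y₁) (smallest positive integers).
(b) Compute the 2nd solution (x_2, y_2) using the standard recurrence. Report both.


Step 1: Find the fundamental solution (x₁, y₁) of x² - 7y² = 1.
  Expand √7 as a continued fraction. a₀ = ⌊√7⌋ = 2; iterate m_{k+1} = d_k·a_k − m_k, d_{k+1} = (7 − m_{k+1}²)/d_k, a_{k+1} = ⌊(a₀ + m_{k+1})/d_{k+1}⌋ (starting m₀ = 0, d₀ = 1), with convergents p_k = a_k·p_{k-1} + p_{k-2}, q_k = a_k·q_{k-1} + q_{k-2} (p₋₁ = 1, q₋₁ = 0):
  k = 0: a₀ = 2; p₀/q₀ = 2/1; p₀² − 7·q₀² = 4 − 7 = -3.
  k = 1: m = 2, d = 3, a = ⌊(2 + 2)/3⌋ = 1; p/q = (1·2 + 1)/(1·1 + 0) = 3/1; p² − 7·q² = 9 − 7 = 2.
  k = 2: m = 1, d = 2, a = ⌊(2 + 1)/2⌋ = 1; p/q = (1·3 + 2)/(1·1 + 1) = 5/2; p² − 7·q² = 25 − 28 = -3.
  k = 3: m = 1, d = 3, a = ⌊(2 + 1)/3⌋ = 1; p/q = (1·5 + 3)/(1·2 + 1) = 8/3; p² − 7·q² = 64 − 63 = 1.
  The first convergent with p² − 7·q² = 1 gives the fundamental solution (x₁, y₁) = (8, 3).
Step 2: Apply the recurrence (x_{n+1}, y_{n+1}) = (x₁x_n + 7y₁y_n, x₁y_n + y₁x_n) repeatedly.
  From (x_1, y_1) = (8, 3): x_2 = 8·8 + 7·3·3 = 127; y_2 = 8·3 + 3·8 = 48.
Step 3: Verify x_2² - 7·y_2² = 16129 - 16128 = 1 (should be 1). ✓

(x_1, y_1) = (8, 3); (x_2, y_2) = (127, 48).


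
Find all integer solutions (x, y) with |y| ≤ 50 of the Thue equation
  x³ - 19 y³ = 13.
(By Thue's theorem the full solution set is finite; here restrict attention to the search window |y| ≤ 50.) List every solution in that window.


The equation is x³ - 19y³ = 13. For fixed y, x³ = 19·y³ + 13, so a solution requires the RHS to be a perfect cube.
Strategy: iterate y from -50 to 50, compute RHS = 19·y³ + 13, and check whether it is a (positive or negative) perfect cube.
Check small values of y:
  y = 0: RHS = 13 is not a perfect cube.
  y = 1: RHS = 32 is not a perfect cube.
  y = -1: RHS = -6 is not a perfect cube.
  y = 2: RHS = 165 is not a perfect cube.
  y = -2: RHS = -139 is not a perfect cube.
  y = 3: RHS = 526 is not a perfect cube.
  y = -3: RHS = -500 is not a perfect cube.
Continuing the search up to |y| = 50 finds no solutions either.
No (x, y) in the scanned range satisfies the equation.

No integer solutions with |y| ≤ 50.


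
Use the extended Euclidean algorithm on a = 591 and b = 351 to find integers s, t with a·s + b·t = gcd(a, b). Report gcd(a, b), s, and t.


Euclidean algorithm on (591, 351) — divide until remainder is 0:
  591 = 1 · 351 + 240
  351 = 1 · 240 + 111
  240 = 2 · 111 + 18
  111 = 6 · 18 + 3
  18 = 6 · 3 + 0
gcd(591, 351) = 3.
Track Bezout coefficients alongside the remainders: start with r₀ = 591 = a·1 + b·0 (s = 1, t = 0) and r₁ = 351 = a·0 + b·1 (s = 0, t = 1); each new remainder r_{k+1} = r_{k-1} − q_k·r_k inherits s_{k+1} = s_{k-1} − q_k·s_k, t_{k+1} = t_{k-1} − q_k·t_k, so r_k = a·s_k + b·t_k at every step:
  q = 1: r = 240, s = 1 − 1·0 = 1, t = 0 − 1·1 = -1  (check: 591·1 + 351·(-1) = 240)
  q = 1: r = 111, s = 0 − 1·1 = -1, t = 1 − 1·(-1) = 2  (check: 591·(-1) + 351·2 = 111)
  q = 2: r = 18, s = 1 − 2·(-1) = 3, t = -1 − 2·2 = -5  (check: 591·3 + 351·(-5) = 18)
  q = 6: r = 3, s = -1 − 6·3 = -19, t = 2 − 6·(-5) = 32  (check: 591·(-19) + 351·32 = 3)
The row with r = 3 (the gcd) gives the Bezout coefficients s = -19, t = 32.
Result: 591 · (-19) + 351 · (32) = 3.

gcd(591, 351) = 3; s = -19, t = 32 (check: 591·(-19) + 351·32 = 3).


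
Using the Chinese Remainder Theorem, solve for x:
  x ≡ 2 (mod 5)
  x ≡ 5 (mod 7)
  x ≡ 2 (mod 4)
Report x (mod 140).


Moduli 5, 7, 4 are pairwise coprime; by CRT there is a unique solution modulo M = 5 · 7 · 4 = 140.
Solve pairwise, accumulating the modulus:
  Start with x ≡ 2 (mod 5).
  Combine with x ≡ 5 (mod 7): since gcd(5, 7) = 1, we get a unique residue mod 35.
    Write x = 2 + 5·t and substitute into x ≡ 5 (mod 7): 5·t ≡ 5 − 2 = 3 (mod 7).
    The inverse of 5 mod 7 is 3 (since 5·3 = 15 = 2·7 + 1), so t ≡ 3·3 = 9 ≡ 2 (mod 7).
    Then x = 2 + 5·2 = 12, valid modulo lcm(5, 7) = 35: x ≡ 12 (mod 35).
  Combine with x ≡ 2 (mod 4): since gcd(35, 4) = 1, we get a unique residue mod 140.
    Write x = 12 + 35·t and substitute into x ≡ 2 (mod 4): 35·t ≡ 2 − 12 = -10 (mod 4).
    Reduce coefficients mod 4: 3·t ≡ 2 (mod 4).
    The inverse of 3 mod 4 is 3 (since 3·3 = 9 = 2·4 + 1), so t ≡ 3·2 = 6 ≡ 2 (mod 4).
    Then x = 12 + 35·2 = 82, valid modulo lcm(35, 4) = 140: x ≡ 82 (mod 140).
Verify: 82 mod 5 = 2 ✓, 82 mod 7 = 5 ✓, 82 mod 4 = 2 ✓.

x ≡ 82 (mod 140).


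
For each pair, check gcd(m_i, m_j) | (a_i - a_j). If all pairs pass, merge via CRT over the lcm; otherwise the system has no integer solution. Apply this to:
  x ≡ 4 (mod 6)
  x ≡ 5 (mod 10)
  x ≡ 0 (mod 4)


Moduli 6, 10, 4 are not pairwise coprime, so CRT works modulo lcm(m_i) when all pairwise compatibility conditions hold.
Pairwise compatibility: gcd(m_i, m_j) must divide a_i - a_j for every pair.
Merge one congruence at a time:
  Start: x ≡ 4 (mod 6).
  Combine with x ≡ 5 (mod 10): gcd(6, 10) = 2, and 5 - 4 = 1 is NOT divisible by 2.
    ⇒ system is inconsistent (no integer solution).

No solution (the system is inconsistent).


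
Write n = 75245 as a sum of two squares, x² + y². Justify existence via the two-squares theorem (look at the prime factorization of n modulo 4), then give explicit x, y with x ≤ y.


Step 1: Factor n = 75245 = 5 · 101 · 149.
Step 2: Check the mod-4 condition on each prime factor: 5 ≡ 1 (mod 4), exponent 1; 101 ≡ 1 (mod 4), exponent 1; 149 ≡ 1 (mod 4), exponent 1.
All primes ≡ 3 (mod 4) appear to even exponent (or don't appear), so by the two-squares theorem n IS expressible as a sum of two squares.
Step 3: Build a representation. Here n = 5 · 101 · 149 is a product of primes ≡ 1 (mod 4). Each prime p ≡ 1 (mod 4) is itself a sum of two squares; find a² by testing p − a² for a perfect square:
  5: 5 − 1² = 4 = 2² ⇒ 5 = 1² + 2².
  101: 101 − 1² = 100 = 10² ⇒ 101 = 1² + 10².
  149: 149 − 1² = 148, 149 − 2² = 145, 149 − 3² = 140, 149 − 4² = 133, 149 − 5² = 124, 149 − 6² = 113, 149 − 7² = 100 = 10² ⇒ 149 = 7² + 10².
  Combine using the Brahmagupta–Fibonacci identity (a² + b²)(c² + d²) = (ac − bd)² + (ad + bc)² = (ac + bd)² + (ad − bc)²:
  5 · 101 = 505: from (1² + 2²)(1² + 10²), take (1·1 − 2·10, 1·10 + 2·1) = (1 − 20, 10 + 2) = (-19, 12); dropping signs (only squares matter) gives (19, 12); check 19² + 12² = 361 + 144 = 505 ✓.
  505 · 149 = 75245: from (19² + 12²)(7² + 10²), take (19·7 − 12·10, 19·10 + 12·7) = (133 − 120, 190 + 84) = (13, 274); check 13² + 274² = 169 + 75076 = 75245 ✓.
Step 4: Order so x ≤ y and verify: 13² + 274² = 169 + 75076 = 75245 = n. ✓

n = 75245 = 13² + 274² (one valid representation with x ≤ y).


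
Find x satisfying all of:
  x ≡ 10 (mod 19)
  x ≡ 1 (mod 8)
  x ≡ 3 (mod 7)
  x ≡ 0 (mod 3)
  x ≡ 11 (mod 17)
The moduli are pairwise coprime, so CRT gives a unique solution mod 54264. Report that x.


Product of moduli M = 19 · 8 · 7 · 3 · 17 = 54264.
Merge one congruence at a time:
  Start: x ≡ 10 (mod 19).
  Combine with x ≡ 1 (mod 8); new modulus lcm = 152.
    Write x = 10 + 19·t and substitute into x ≡ 1 (mod 8): 19·t ≡ 1 − 10 = -9 (mod 8).
    Reduce coefficients mod 8: 3·t ≡ 7 (mod 8).
    The inverse of 3 mod 8 is 3 (since 3·3 = 9 = 1·8 + 1), so t ≡ 3·7 = 21 ≡ 5 (mod 8).
    Then x = 10 + 19·5 = 105, valid modulo lcm(19, 8) = 152: x ≡ 105 (mod 152).
  Combine with x ≡ 3 (mod 7); new modulus lcm = 1064.
    Write x = 105 + 152·t and substitute into x ≡ 3 (mod 7): 152·t ≡ 3 − 105 = -102 (mod 7).
    Reduce coefficients mod 7: 5·t ≡ 3 (mod 7).
    The inverse of 5 mod 7 is 3 (since 5·3 = 15 = 2·7 + 1), so t ≡ 3·3 = 9 ≡ 2 (mod 7).
    Then x = 105 + 152·2 = 409, valid modulo lcm(152, 7) = 1064: x ≡ 409 (mod 1064).
  Combine with x ≡ 0 (mod 3); new modulus lcm = 3192.
    Write x = 409 + 1064·t and substitute into x ≡ 0 (mod 3): 1064·t ≡ 0 − 409 = -409 (mod 3).
    Reduce coefficients mod 3: 2·t ≡ 2 (mod 3).
    The inverse of 2 mod 3 is 2 (since 2·2 = 4 = 1·3 + 1), so t ≡ 2·2 = 4 ≡ 1 (mod 3).
    Then x = 409 + 1064·1 = 1473, valid modulo lcm(1064, 3) = 3192: x ≡ 1473 (mod 3192).
  Combine with x ≡ 11 (mod 17); new modulus lcm = 54264.
    Write x = 1473 + 3192·t and substitute into x ≡ 11 (mod 17): 3192·t ≡ 11 − 1473 = -1462 (mod 17).
    Reduce coefficients mod 17: 13·t ≡ 0 (mod 17).
    The inverse of 13 mod 17 is 4 (since 13·4 = 52 = 3·17 + 1), so t ≡ 4·0 = 0 ≡ 0 (mod 17).
    Then x = 1473 + 3192·0 = 1473, valid modulo lcm(3192, 17) = 54264: x ≡ 1473 (mod 54264).
Verify against each original: 1473 mod 19 = 10, 1473 mod 8 = 1, 1473 mod 7 = 3, 1473 mod 3 = 0, 1473 mod 17 = 11.

x ≡ 1473 (mod 54264).


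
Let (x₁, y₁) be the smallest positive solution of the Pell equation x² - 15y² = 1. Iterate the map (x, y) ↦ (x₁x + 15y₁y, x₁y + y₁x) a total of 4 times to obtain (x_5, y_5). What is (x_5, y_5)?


Step 1: Find the fundamental solution (x₁, y₁) of x² - 15y² = 1.
  Expand √15 as a continued fraction. a₀ = ⌊√15⌋ = 3; iterate m_{k+1} = d_k·a_k − m_k, d_{k+1} = (15 − m_{k+1}²)/d_k, a_{k+1} = ⌊(a₀ + m_{k+1})/d_{k+1}⌋ (starting m₀ = 0, d₀ = 1), with convergents p_k = a_k·p_{k-1} + p_{k-2}, q_k = a_k·q_{k-1} + q_{k-2} (p₋₁ = 1, q₋₁ = 0):
  k = 0: a₀ = 3; p₀/q₀ = 3/1; p₀² − 15·q₀² = 9 − 15 = -6.
  k = 1: m = 3, d = 6, a = ⌊(3 + 3)/6⌋ = 1; p/q = (1·3 + 1)/(1·1 + 0) = 4/1; p² − 15·q² = 16 − 15 = 1.
  The first convergent with p² − 15·q² = 1 gives the fundamental solution (x₁, y₁) = (4, 1).
Step 2: Apply the recurrence (x_{n+1}, y_{n+1}) = (x₁x_n + 15y₁y_n, x₁y_n + y₁x_n) repeatedly.
  From (x_1, y_1) = (4, 1): x_2 = 4·4 + 15·1·1 = 31; y_2 = 4·1 + 1·4 = 8.
  From (x_2, y_2) = (31, 8): x_3 = 4·31 + 15·1·8 = 244; y_3 = 4·8 + 1·31 = 63.
  From (x_3, y_3) = (244, 63): x_4 = 4·244 + 15·1·63 = 1921; y_4 = 4·63 + 1·244 = 496.
  From (x_4, y_4) = (1921, 496): x_5 = 4·1921 + 15·1·496 = 15124; y_5 = 4·496 + 1·1921 = 3905.
Step 3: Verify x_5² - 15·y_5² = 228735376 - 228735375 = 1 (should be 1). ✓

(x_1, y_1) = (4, 1); (x_5, y_5) = (15124, 3905).


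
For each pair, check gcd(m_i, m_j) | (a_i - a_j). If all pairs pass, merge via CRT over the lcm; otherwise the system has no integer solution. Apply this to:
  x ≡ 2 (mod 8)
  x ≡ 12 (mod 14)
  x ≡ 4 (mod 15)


Moduli 8, 14, 15 are not pairwise coprime, so CRT works modulo lcm(m_i) when all pairwise compatibility conditions hold.
Pairwise compatibility: gcd(m_i, m_j) must divide a_i - a_j for every pair.
Merge one congruence at a time:
  Start: x ≡ 2 (mod 8).
  Combine with x ≡ 12 (mod 14): gcd(8, 14) = 2; 12 - 2 = 10, which IS divisible by 2, so compatible.
    Write x = 2 + 8·t and substitute into x ≡ 12 (mod 14): 8·t ≡ 12 − 2 = 10 (mod 14).
    Divide the congruence (and modulus) by g = 2: 4·t ≡ 5 (mod 7).
    The inverse of 4 mod 7 is 2 (since 4·2 = 8 = 1·7 + 1), so t ≡ 2·5 = 10 ≡ 3 (mod 7).
    Then x = 2 + 8·3 = 26, valid modulo lcm(8, 14) = 56: x ≡ 26 (mod 56).
  Combine with x ≡ 4 (mod 15): gcd(56, 15) = 1; 4 - 26 = -22, which IS divisible by 1, so compatible.
    Write x = 26 + 56·t and substitute into x ≡ 4 (mod 15): 56·t ≡ 4 − 26 = -22 (mod 15).
    Reduce coefficients mod 15: 11·t ≡ 8 (mod 15).
    The inverse of 11 mod 15 is 11 (since 11·11 = 121 = 8·15 + 1), so t ≡ 11·8 = 88 ≡ 13 (mod 15).
    Then x = 26 + 56·13 = 754, valid modulo lcm(56, 15) = 840: x ≡ 754 (mod 840).
Verify: 754 mod 8 = 2, 754 mod 14 = 12, 754 mod 15 = 4.

x ≡ 754 (mod 840).


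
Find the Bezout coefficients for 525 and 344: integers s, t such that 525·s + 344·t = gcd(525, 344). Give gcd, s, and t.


Euclidean algorithm on (525, 344) — divide until remainder is 0:
  525 = 1 · 344 + 181
  344 = 1 · 181 + 163
  181 = 1 · 163 + 18
  163 = 9 · 18 + 1
  18 = 18 · 1 + 0
gcd(525, 344) = 1.
Track Bezout coefficients alongside the remainders: start with r₀ = 525 = a·1 + b·0 (s = 1, t = 0) and r₁ = 344 = a·0 + b·1 (s = 0, t = 1); each new remainder r_{k+1} = r_{k-1} − q_k·r_k inherits s_{k+1} = s_{k-1} − q_k·s_k, t_{k+1} = t_{k-1} − q_k·t_k, so r_k = a·s_k + b·t_k at every step:
  q = 1: r = 181, s = 1 − 1·0 = 1, t = 0 − 1·1 = -1  (check: 525·1 + 344·(-1) = 181)
  q = 1: r = 163, s = 0 − 1·1 = -1, t = 1 − 1·(-1) = 2  (check: 525·(-1) + 344·2 = 163)
  q = 1: r = 18, s = 1 − 1·(-1) = 2, t = -1 − 1·2 = -3  (check: 525·2 + 344·(-3) = 18)
  q = 9: r = 1, s = -1 − 9·2 = -19, t = 2 − 9·(-3) = 29  (check: 525·(-19) + 344·29 = 1)
The row with r = 1 (the gcd) gives the Bezout coefficients s = -19, t = 29.
Result: 525 · (-19) + 344 · (29) = 1.

gcd(525, 344) = 1; s = -19, t = 29 (check: 525·(-19) + 344·29 = 1).


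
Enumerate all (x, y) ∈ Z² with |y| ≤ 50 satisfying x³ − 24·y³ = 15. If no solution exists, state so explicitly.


The equation is x³ - 24y³ = 15. For fixed y, x³ = 24·y³ + 15, so a solution requires the RHS to be a perfect cube.
Strategy: iterate y from -50 to 50, compute RHS = 24·y³ + 15, and check whether it is a (positive or negative) perfect cube.
Check small values of y:
  y = 0: RHS = 15 is not a perfect cube.
  y = 1: RHS = 39 is not a perfect cube.
  y = -1: RHS = -9 is not a perfect cube.
  y = 2: RHS = 207 is not a perfect cube.
  y = -2: RHS = -177 is not a perfect cube.
  y = 3: RHS = 663 is not a perfect cube.
  y = -3: RHS = -633 is not a perfect cube.
Continuing the search up to |y| = 50 finds no solutions either.
No (x, y) in the scanned range satisfies the equation.

No integer solutions with |y| ≤ 50.


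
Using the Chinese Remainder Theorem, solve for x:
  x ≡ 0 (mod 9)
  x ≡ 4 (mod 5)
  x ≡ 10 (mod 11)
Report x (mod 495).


Moduli 9, 5, 11 are pairwise coprime; by CRT there is a unique solution modulo M = 9 · 5 · 11 = 495.
Solve pairwise, accumulating the modulus:
  Start with x ≡ 0 (mod 9).
  Combine with x ≡ 4 (mod 5): since gcd(9, 5) = 1, we get a unique residue mod 45.
    Write x = 0 + 9·t and substitute into x ≡ 4 (mod 5): 9·t ≡ 4 − 0 = 4 (mod 5).
    Reduce coefficients mod 5: 4·t ≡ 4 (mod 5).
    The inverse of 4 mod 5 is 4 (since 4·4 = 16 = 3·5 + 1), so t ≡ 4·4 = 16 ≡ 1 (mod 5).
    Then x = 0 + 9·1 = 9, valid modulo lcm(9, 5) = 45: x ≡ 9 (mod 45).
  Combine with x ≡ 10 (mod 11): since gcd(45, 11) = 1, we get a unique residue mod 495.
    Write x = 9 + 45·t and substitute into x ≡ 10 (mod 11): 45·t ≡ 10 − 9 = 1 (mod 11).
    Reduce coefficients mod 11: 1·t ≡ 1 (mod 11).
    So t ≡ 1 (mod 11).
    Then x = 9 + 45·1 = 54, valid modulo lcm(45, 11) = 495: x ≡ 54 (mod 495).
Verify: 54 mod 9 = 0 ✓, 54 mod 5 = 4 ✓, 54 mod 11 = 10 ✓.

x ≡ 54 (mod 495).


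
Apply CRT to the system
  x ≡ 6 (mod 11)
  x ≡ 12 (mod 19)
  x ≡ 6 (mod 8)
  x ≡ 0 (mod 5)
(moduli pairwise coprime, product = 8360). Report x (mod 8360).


Product of moduli M = 11 · 19 · 8 · 5 = 8360.
Merge one congruence at a time:
  Start: x ≡ 6 (mod 11).
  Combine with x ≡ 12 (mod 19); new modulus lcm = 209.
    Write x = 6 + 11·t and substitute into x ≡ 12 (mod 19): 11·t ≡ 12 − 6 = 6 (mod 19).
    The inverse of 11 mod 19 is 7 (since 11·7 = 77 = 4·19 + 1), so t ≡ 7·6 = 42 ≡ 4 (mod 19).
    Then x = 6 + 11·4 = 50, valid modulo lcm(11, 19) = 209: x ≡ 50 (mod 209).
  Combine with x ≡ 6 (mod 8); new modulus lcm = 1672.
    Write x = 50 + 209·t and substitute into x ≡ 6 (mod 8): 209·t ≡ 6 − 50 = -44 (mod 8).
    Reduce coefficients mod 8: 1·t ≡ 4 (mod 8).
    So t ≡ 4 (mod 8).
    Then x = 50 + 209·4 = 886, valid modulo lcm(209, 8) = 1672: x ≡ 886 (mod 1672).
  Combine with x ≡ 0 (mod 5); new modulus lcm = 8360.
    Write x = 886 + 1672·t and substitute into x ≡ 0 (mod 5): 1672·t ≡ 0 − 886 = -886 (mod 5).
    Reduce coefficients mod 5: 2·t ≡ 4 (mod 5).
    The inverse of 2 mod 5 is 3 (since 2·3 = 6 = 1·5 + 1), so t ≡ 3·4 = 12 ≡ 2 (mod 5).
    Then x = 886 + 1672·2 = 4230, valid modulo lcm(1672, 5) = 8360: x ≡ 4230 (mod 8360).
Verify against each original: 4230 mod 11 = 6, 4230 mod 19 = 12, 4230 mod 8 = 6, 4230 mod 5 = 0.

x ≡ 4230 (mod 8360).


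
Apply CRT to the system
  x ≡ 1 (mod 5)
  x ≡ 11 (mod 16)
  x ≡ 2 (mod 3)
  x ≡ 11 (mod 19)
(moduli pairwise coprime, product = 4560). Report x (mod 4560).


Product of moduli M = 5 · 16 · 3 · 19 = 4560.
Merge one congruence at a time:
  Start: x ≡ 1 (mod 5).
  Combine with x ≡ 11 (mod 16); new modulus lcm = 80.
    Write x = 1 + 5·t and substitute into x ≡ 11 (mod 16): 5·t ≡ 11 − 1 = 10 (mod 16).
    The inverse of 5 mod 16 is 13 (since 5·13 = 65 = 4·16 + 1), so t ≡ 13·10 = 130 ≡ 2 (mod 16).
    Then x = 1 + 5·2 = 11, valid modulo lcm(5, 16) = 80: x ≡ 11 (mod 80).
  Combine with x ≡ 2 (mod 3); new modulus lcm = 240.
    Write x = 11 + 80·t and substitute into x ≡ 2 (mod 3): 80·t ≡ 2 − 11 = -9 (mod 3).
    Reduce coefficients mod 3: 2·t ≡ 0 (mod 3).
    The inverse of 2 mod 3 is 2 (since 2·2 = 4 = 1·3 + 1), so t ≡ 2·0 = 0 ≡ 0 (mod 3).
    Then x = 11 + 80·0 = 11, valid modulo lcm(80, 3) = 240: x ≡ 11 (mod 240).
  Combine with x ≡ 11 (mod 19); new modulus lcm = 4560.
    Write x = 11 + 240·t and substitute into x ≡ 11 (mod 19): 240·t ≡ 11 − 11 = 0 (mod 19).
    Reduce coefficients mod 19: 12·t ≡ 0 (mod 19).
    The inverse of 12 mod 19 is 8 (since 12·8 = 96 = 5·19 + 1), so t ≡ 8·0 = 0 ≡ 0 (mod 19).
    Then x = 11 + 240·0 = 11, valid modulo lcm(240, 19) = 4560: x ≡ 11 (mod 4560).
Verify against each original: 11 mod 5 = 1, 11 mod 16 = 11, 11 mod 3 = 2, 11 mod 19 = 11.

x ≡ 11 (mod 4560).


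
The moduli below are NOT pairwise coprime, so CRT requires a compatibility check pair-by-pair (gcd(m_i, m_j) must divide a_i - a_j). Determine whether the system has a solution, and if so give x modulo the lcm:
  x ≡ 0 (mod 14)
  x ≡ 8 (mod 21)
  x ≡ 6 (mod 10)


Moduli 14, 21, 10 are not pairwise coprime, so CRT works modulo lcm(m_i) when all pairwise compatibility conditions hold.
Pairwise compatibility: gcd(m_i, m_j) must divide a_i - a_j for every pair.
Merge one congruence at a time:
  Start: x ≡ 0 (mod 14).
  Combine with x ≡ 8 (mod 21): gcd(14, 21) = 7, and 8 - 0 = 8 is NOT divisible by 7.
    ⇒ system is inconsistent (no integer solution).

No solution (the system is inconsistent).


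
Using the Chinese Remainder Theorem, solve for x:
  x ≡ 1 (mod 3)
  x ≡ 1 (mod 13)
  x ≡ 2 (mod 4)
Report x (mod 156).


Moduli 3, 13, 4 are pairwise coprime; by CRT there is a unique solution modulo M = 3 · 13 · 4 = 156.
Solve pairwise, accumulating the modulus:
  Start with x ≡ 1 (mod 3).
  Combine with x ≡ 1 (mod 13): since gcd(3, 13) = 1, we get a unique residue mod 39.
    Write x = 1 + 3·t and substitute into x ≡ 1 (mod 13): 3·t ≡ 1 − 1 = 0 (mod 13).
    The inverse of 3 mod 13 is 9 (since 3·9 = 27 = 2·13 + 1), so t ≡ 9·0 = 0 ≡ 0 (mod 13).
    Then x = 1 + 3·0 = 1, valid modulo lcm(3, 13) = 39: x ≡ 1 (mod 39).
  Combine with x ≡ 2 (mod 4): since gcd(39, 4) = 1, we get a unique residue mod 156.
    Write x = 1 + 39·t and substitute into x ≡ 2 (mod 4): 39·t ≡ 2 − 1 = 1 (mod 4).
    Reduce coefficients mod 4: 3·t ≡ 1 (mod 4).
    The inverse of 3 mod 4 is 3 (since 3·3 = 9 = 2·4 + 1), so t ≡ 3·1 = 3 ≡ 3 (mod 4).
    Then x = 1 + 39·3 = 118, valid modulo lcm(39, 4) = 156: x ≡ 118 (mod 156).
Verify: 118 mod 3 = 1 ✓, 118 mod 13 = 1 ✓, 118 mod 4 = 2 ✓.

x ≡ 118 (mod 156).


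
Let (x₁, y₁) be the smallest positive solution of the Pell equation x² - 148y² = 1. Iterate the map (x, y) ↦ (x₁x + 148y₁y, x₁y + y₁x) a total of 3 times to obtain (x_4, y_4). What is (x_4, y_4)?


Step 1: Find the fundamental solution (x₁, y₁) of x² - 148y² = 1.
  Expand √148 as a continued fraction. a₀ = ⌊√148⌋ = 12; iterate m_{k+1} = d_k·a_k − m_k, d_{k+1} = (148 − m_{k+1}²)/d_k, a_{k+1} = ⌊(a₀ + m_{k+1})/d_{k+1}⌋ (starting m₀ = 0, d₀ = 1), with convergents p_k = a_k·p_{k-1} + p_{k-2}, q_k = a_k·q_{k-1} + q_{k-2} (p₋₁ = 1, q₋₁ = 0):
  k = 0: a₀ = 12; p₀/q₀ = 12/1; p₀² − 148·q₀² = 144 − 148 = -4.
  k = 1: m = 12, d = 4, a = ⌊(12 + 12)/4⌋ = 6; p/q = (6·12 + 1)/(6·1 + 0) = 73/6; p² − 148·q² = 5329 − 5328 = 1.
  The first convergent with p² − 148·q² = 1 gives the fundamental solution (x₁, y₁) = (73, 6).
Step 2: Apply the recurrence (x_{n+1}, y_{n+1}) = (x₁x_n + 148y₁y_n, x₁y_n + y₁x_n) repeatedly.
  From (x_1, y_1) = (73, 6): x_2 = 73·73 + 148·6·6 = 10657; y_2 = 73·6 + 6·73 = 876.
  From (x_2, y_2) = (10657, 876): x_3 = 73·10657 + 148·6·876 = 1555849; y_3 = 73·876 + 6·10657 = 127890.
  From (x_3, y_3) = (1555849, 127890): x_4 = 73·1555849 + 148·6·127890 = 227143297; y_4 = 73·127890 + 6·1555849 = 18671064.
Step 3: Verify x_4² - 148·y_4² = 51594077372030209 - 51594077372030208 = 1 (should be 1). ✓

(x_1, y_1) = (73, 6); (x_4, y_4) = (227143297, 18671064).


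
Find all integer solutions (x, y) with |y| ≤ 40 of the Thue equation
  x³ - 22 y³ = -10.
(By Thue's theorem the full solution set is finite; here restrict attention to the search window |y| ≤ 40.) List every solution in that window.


The equation is x³ - 22y³ = -10. For fixed y, x³ = 22·y³ − 10, so a solution requires the RHS to be a perfect cube.
Strategy: iterate y from -40 to 40, compute RHS = 22·y³ − 10, and check whether it is a (positive or negative) perfect cube.
Check small values of y:
  y = 0: RHS = -10 is not a perfect cube.
  y = 1: RHS = 12 is not a perfect cube.
  y = -1: RHS = -32 is not a perfect cube.
  y = 2: RHS = 166 is not a perfect cube.
  y = -2: RHS = -186 is not a perfect cube.
  y = 3: RHS = 584 is not a perfect cube.
  y = -3: RHS = -604 is not a perfect cube.
Continuing the search up to |y| = 40 finds no solutions either.
No (x, y) in the scanned range satisfies the equation.

No integer solutions with |y| ≤ 40.


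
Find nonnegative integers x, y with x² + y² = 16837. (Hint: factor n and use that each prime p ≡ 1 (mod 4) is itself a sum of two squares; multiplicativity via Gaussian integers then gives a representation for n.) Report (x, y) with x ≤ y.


Step 1: Factor n = 16837 = 113 · 149.
Step 2: Check the mod-4 condition on each prime factor: 113 ≡ 1 (mod 4), exponent 1; 149 ≡ 1 (mod 4), exponent 1.
All primes ≡ 3 (mod 4) appear to even exponent (or don't appear), so by the two-squares theorem n IS expressible as a sum of two squares.
Step 3: Build a representation. Here n = 113 · 149 is a product of primes ≡ 1 (mod 4). Each prime p ≡ 1 (mod 4) is itself a sum of two squares; find a² by testing p − a² for a perfect square:
  113: 113 − 1² = 112, 113 − 2² = 109, 113 − 3² = 104, 113 − 4² = 97, 113 − 5² = 88, 113 − 6² = 77, 113 − 7² = 64 = 8² ⇒ 113 = 7² + 8².
  149: 149 − 1² = 148, 149 − 2² = 145, 149 − 3² = 140, 149 − 4² = 133, 149 − 5² = 124, 149 − 6² = 113, 149 − 7² = 100 = 10² ⇒ 149 = 7² + 10².
  Combine using the Brahmagupta–Fibonacci identity (a² + b²)(c² + d²) = (ac − bd)² + (ad + bc)² = (ac + bd)² + (ad − bc)²:
  113 · 149 = 16837: from (7² + 8²)(7² + 10²), take (7·7 − 8·10, 7·10 + 8·7) = (49 − 80, 70 + 56) = (-31, 126); dropping signs (only squares matter) gives (31, 126); check 31² + 126² = 961 + 15876 = 16837 ✓.
Step 4: Order so x ≤ y and verify: 31² + 126² = 961 + 15876 = 16837 = n. ✓

n = 16837 = 31² + 126² (one valid representation with x ≤ y).


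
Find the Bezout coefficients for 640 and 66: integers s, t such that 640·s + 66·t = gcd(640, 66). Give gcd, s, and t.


Euclidean algorithm on (640, 66) — divide until remainder is 0:
  640 = 9 · 66 + 46
  66 = 1 · 46 + 20
  46 = 2 · 20 + 6
  20 = 3 · 6 + 2
  6 = 3 · 2 + 0
gcd(640, 66) = 2.
Track Bezout coefficients alongside the remainders: start with r₀ = 640 = a·1 + b·0 (s = 1, t = 0) and r₁ = 66 = a·0 + b·1 (s = 0, t = 1); each new remainder r_{k+1} = r_{k-1} − q_k·r_k inherits s_{k+1} = s_{k-1} − q_k·s_k, t_{k+1} = t_{k-1} − q_k·t_k, so r_k = a·s_k + b·t_k at every step:
  q = 9: r = 46, s = 1 − 9·0 = 1, t = 0 − 9·1 = -9  (check: 640·1 + 66·(-9) = 46)
  q = 1: r = 20, s = 0 − 1·1 = -1, t = 1 − 1·(-9) = 10  (check: 640·(-1) + 66·10 = 20)
  q = 2: r = 6, s = 1 − 2·(-1) = 3, t = -9 − 2·10 = -29  (check: 640·3 + 66·(-29) = 6)
  q = 3: r = 2, s = -1 − 3·3 = -10, t = 10 − 3·(-29) = 97  (check: 640·(-10) + 66·97 = 2)
The row with r = 2 (the gcd) gives the Bezout coefficients s = -10, t = 97.
Result: 640 · (-10) + 66 · (97) = 2.

gcd(640, 66) = 2; s = -10, t = 97 (check: 640·(-10) + 66·97 = 2).


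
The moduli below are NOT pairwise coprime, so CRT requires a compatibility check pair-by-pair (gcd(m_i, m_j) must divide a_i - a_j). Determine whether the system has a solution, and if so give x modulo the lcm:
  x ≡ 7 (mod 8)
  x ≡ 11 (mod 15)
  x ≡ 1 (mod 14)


Moduli 8, 15, 14 are not pairwise coprime, so CRT works modulo lcm(m_i) when all pairwise compatibility conditions hold.
Pairwise compatibility: gcd(m_i, m_j) must divide a_i - a_j for every pair.
Merge one congruence at a time:
  Start: x ≡ 7 (mod 8).
  Combine with x ≡ 11 (mod 15): gcd(8, 15) = 1; 11 - 7 = 4, which IS divisible by 1, so compatible.
    Write x = 7 + 8·t and substitute into x ≡ 11 (mod 15): 8·t ≡ 11 − 7 = 4 (mod 15).
    The inverse of 8 mod 15 is 2 (since 8·2 = 16 = 1·15 + 1), so t ≡ 2·4 = 8 ≡ 8 (mod 15).
    Then x = 7 + 8·8 = 71, valid modulo lcm(8, 15) = 120: x ≡ 71 (mod 120).
  Combine with x ≡ 1 (mod 14): gcd(120, 14) = 2; 1 - 71 = -70, which IS divisible by 2, so compatible.
    Write x = 71 + 120·t and substitute into x ≡ 1 (mod 14): 120·t ≡ 1 − 71 = -70 (mod 14).
    Divide the congruence (and modulus) by g = 2: 60·t ≡ -35 (mod 7).
    Reduce coefficients mod 7: 4·t ≡ 0 (mod 7).
    The inverse of 4 mod 7 is 2 (since 4·2 = 8 = 1·7 + 1), so t ≡ 2·0 = 0 ≡ 0 (mod 7).
    Then x = 71 + 120·0 = 71, valid modulo lcm(120, 14) = 840: x ≡ 71 (mod 840).
Verify: 71 mod 8 = 7, 71 mod 15 = 11, 71 mod 14 = 1.

x ≡ 71 (mod 840).


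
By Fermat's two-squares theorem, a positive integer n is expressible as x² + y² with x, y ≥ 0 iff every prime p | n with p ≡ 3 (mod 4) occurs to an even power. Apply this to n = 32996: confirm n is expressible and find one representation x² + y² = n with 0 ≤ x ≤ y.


Step 1: Factor n = 32996 = 2^2 · 73 · 113.
Step 2: Check the mod-4 condition on each prime factor: 2 = 2 (special); 73 ≡ 1 (mod 4), exponent 1; 113 ≡ 1 (mod 4), exponent 1.
All primes ≡ 3 (mod 4) appear to even exponent (or don't appear), so by the two-squares theorem n IS expressible as a sum of two squares.
Step 3: Build a representation. Group n = k² · m with k = 2 and m = 73 · 113 = 8249 (a product of primes ≡ 1 (mod 4)); a representation of m scales to one of n via (k·x)² + (k·y)² = k²(x² + y²). Each prime p ≡ 1 (mod 4) is itself a sum of two squares; find a² by testing p − a² for a perfect square:
  73: 73 − 1² = 72, 73 − 2² = 69, 73 − 3² = 64 = 8² ⇒ 73 = 3² + 8².
  113: 113 − 1² = 112, 113 − 2² = 109, 113 − 3² = 104, 113 − 4² = 97, 113 − 5² = 88, 113 − 6² = 77, 113 − 7² = 64 = 8² ⇒ 113 = 7² + 8².
  Combine using the Brahmagupta–Fibonacci identity (a² + b²)(c² + d²) = (ac − bd)² + (ad + bc)² = (ac + bd)² + (ad − bc)²:
  73 · 113 = 8249: from (3² + 8²)(7² + 8²), take (3·7 − 8·8, 3·8 + 8·7) = (21 − 64, 24 + 56) = (-43, 80); dropping signs (only squares matter) gives (43, 80); check 43² + 80² = 1849 + 6400 = 8249 ✓.
  Scale by k = 2: (2·43, 2·80) = (86, 160).
Step 4: Order so x ≤ y and verify: 86² + 160² = 7396 + 25600 = 32996 = n. ✓

n = 32996 = 86² + 160² (one valid representation with x ≤ y).


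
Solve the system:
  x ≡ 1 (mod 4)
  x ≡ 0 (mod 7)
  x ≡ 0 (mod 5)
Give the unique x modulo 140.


Moduli 4, 7, 5 are pairwise coprime; by CRT there is a unique solution modulo M = 4 · 7 · 5 = 140.
Solve pairwise, accumulating the modulus:
  Start with x ≡ 1 (mod 4).
  Combine with x ≡ 0 (mod 7): since gcd(4, 7) = 1, we get a unique residue mod 28.
    Write x = 1 + 4·t and substitute into x ≡ 0 (mod 7): 4·t ≡ 0 − 1 = -1 (mod 7).
    Reduce coefficients mod 7: 4·t ≡ 6 (mod 7).
    The inverse of 4 mod 7 is 2 (since 4·2 = 8 = 1·7 + 1), so t ≡ 2·6 = 12 ≡ 5 (mod 7).
    Then x = 1 + 4·5 = 21, valid modulo lcm(4, 7) = 28: x ≡ 21 (mod 28).
  Combine with x ≡ 0 (mod 5): since gcd(28, 5) = 1, we get a unique residue mod 140.
    Write x = 21 + 28·t and substitute into x ≡ 0 (mod 5): 28·t ≡ 0 − 21 = -21 (mod 5).
    Reduce coefficients mod 5: 3·t ≡ 4 (mod 5).
    The inverse of 3 mod 5 is 2 (since 3·2 = 6 = 1·5 + 1), so t ≡ 2·4 = 8 ≡ 3 (mod 5).
    Then x = 21 + 28·3 = 105, valid modulo lcm(28, 5) = 140: x ≡ 105 (mod 140).
Verify: 105 mod 4 = 1 ✓, 105 mod 7 = 0 ✓, 105 mod 5 = 0 ✓.

x ≡ 105 (mod 140).


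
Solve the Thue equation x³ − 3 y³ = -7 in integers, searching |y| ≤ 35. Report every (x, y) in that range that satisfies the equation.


The equation is x³ - 3y³ = -7. For fixed y, x³ = 3·y³ − 7, so a solution requires the RHS to be a perfect cube.
Strategy: iterate y from -35 to 35, compute RHS = 3·y³ − 7, and check whether it is a (positive or negative) perfect cube.
Check small values of y:
  y = 0: RHS = -7 is not a perfect cube.
  y = 1: RHS = -4 is not a perfect cube.
  y = -1: RHS = -10 is not a perfect cube.
  y = 2: RHS = 17 is not a perfect cube.
  y = -2: RHS = -31 is not a perfect cube.
  y = 3: RHS = 74 is not a perfect cube.
  y = -3: RHS = -88 is not a perfect cube.
Continuing the search up to |y| = 35 finds no solutions either.
No (x, y) in the scanned range satisfies the equation.

No integer solutions with |y| ≤ 35.


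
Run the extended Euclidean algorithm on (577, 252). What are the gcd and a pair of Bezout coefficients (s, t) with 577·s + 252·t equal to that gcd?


Euclidean algorithm on (577, 252) — divide until remainder is 0:
  577 = 2 · 252 + 73
  252 = 3 · 73 + 33
  73 = 2 · 33 + 7
  33 = 4 · 7 + 5
  7 = 1 · 5 + 2
  5 = 2 · 2 + 1
  2 = 2 · 1 + 0
gcd(577, 252) = 1.
Track Bezout coefficients alongside the remainders: start with r₀ = 577 = a·1 + b·0 (s = 1, t = 0) and r₁ = 252 = a·0 + b·1 (s = 0, t = 1); each new remainder r_{k+1} = r_{k-1} − q_k·r_k inherits s_{k+1} = s_{k-1} − q_k·s_k, t_{k+1} = t_{k-1} − q_k·t_k, so r_k = a·s_k + b·t_k at every step:
  q = 2: r = 73, s = 1 − 2·0 = 1, t = 0 − 2·1 = -2  (check: 577·1 + 252·(-2) = 73)
  q = 3: r = 33, s = 0 − 3·1 = -3, t = 1 − 3·(-2) = 7  (check: 577·(-3) + 252·7 = 33)
  q = 2: r = 7, s = 1 − 2·(-3) = 7, t = -2 − 2·7 = -16  (check: 577·7 + 252·(-16) = 7)
  q = 4: r = 5, s = -3 − 4·7 = -31, t = 7 − 4·(-16) = 71  (check: 577·(-31) + 252·71 = 5)
  q = 1: r = 2, s = 7 − 1·(-31) = 38, t = -16 − 1·71 = -87  (check: 577·38 + 252·(-87) = 2)
  q = 2: r = 1, s = -31 − 2·38 = -107, t = 71 − 2·(-87) = 245  (check: 577·(-107) + 252·245 = 1)
The row with r = 1 (the gcd) gives the Bezout coefficients s = -107, t = 245.
Result: 577 · (-107) + 252 · (245) = 1.

gcd(577, 252) = 1; s = -107, t = 245 (check: 577·(-107) + 252·245 = 1).


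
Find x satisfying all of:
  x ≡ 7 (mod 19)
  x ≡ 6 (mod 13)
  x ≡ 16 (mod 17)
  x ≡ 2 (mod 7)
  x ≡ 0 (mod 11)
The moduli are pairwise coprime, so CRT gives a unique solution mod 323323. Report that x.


Product of moduli M = 19 · 13 · 17 · 7 · 11 = 323323.
Merge one congruence at a time:
  Start: x ≡ 7 (mod 19).
  Combine with x ≡ 6 (mod 13); new modulus lcm = 247.
    Write x = 7 + 19·t and substitute into x ≡ 6 (mod 13): 19·t ≡ 6 − 7 = -1 (mod 13).
    Reduce coefficients mod 13: 6·t ≡ 12 (mod 13).
    The inverse of 6 mod 13 is 11 (since 6·11 = 66 = 5·13 + 1), so t ≡ 11·12 = 132 ≡ 2 (mod 13).
    Then x = 7 + 19·2 = 45, valid modulo lcm(19, 13) = 247: x ≡ 45 (mod 247).
  Combine with x ≡ 16 (mod 17); new modulus lcm = 4199.
    Write x = 45 + 247·t and substitute into x ≡ 16 (mod 17): 247·t ≡ 16 − 45 = -29 (mod 17).
    Reduce coefficients mod 17: 9·t ≡ 5 (mod 17).
    The inverse of 9 mod 17 is 2 (since 9·2 = 18 = 1·17 + 1), so t ≡ 2·5 = 10 ≡ 10 (mod 17).
    Then x = 45 + 247·10 = 2515, valid modulo lcm(247, 17) = 4199: x ≡ 2515 (mod 4199).
  Combine with x ≡ 2 (mod 7); new modulus lcm = 29393.
    Write x = 2515 + 4199·t and substitute into x ≡ 2 (mod 7): 4199·t ≡ 2 − 2515 = -2513 (mod 7).
    Reduce coefficients mod 7: 6·t ≡ 0 (mod 7).
    The inverse of 6 mod 7 is 6 (since 6·6 = 36 = 5·7 + 1), so t ≡ 6·0 = 0 ≡ 0 (mod 7).
    Then x = 2515 + 4199·0 = 2515, valid modulo lcm(4199, 7) = 29393: x ≡ 2515 (mod 29393).
  Combine with x ≡ 0 (mod 11); new modulus lcm = 323323.
    Write x = 2515 + 29393·t and substitute into x ≡ 0 (mod 11): 29393·t ≡ 0 − 2515 = -2515 (mod 11).
    Reduce coefficients mod 11: 1·t ≡ 4 (mod 11).
    So t ≡ 4 (mod 11).
    Then x = 2515 + 29393·4 = 120087, valid modulo lcm(29393, 11) = 323323: x ≡ 120087 (mod 323323).
Verify against each original: 120087 mod 19 = 7, 120087 mod 13 = 6, 120087 mod 17 = 16, 120087 mod 7 = 2, 120087 mod 11 = 0.

x ≡ 120087 (mod 323323).


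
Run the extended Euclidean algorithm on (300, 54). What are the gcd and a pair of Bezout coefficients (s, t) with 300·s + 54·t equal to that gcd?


Euclidean algorithm on (300, 54) — divide until remainder is 0:
  300 = 5 · 54 + 30
  54 = 1 · 30 + 24
  30 = 1 · 24 + 6
  24 = 4 · 6 + 0
gcd(300, 54) = 6.
Track Bezout coefficients alongside the remainders: start with r₀ = 300 = a·1 + b·0 (s = 1, t = 0) and r₁ = 54 = a·0 + b·1 (s = 0, t = 1); each new remainder r_{k+1} = r_{k-1} − q_k·r_k inherits s_{k+1} = s_{k-1} − q_k·s_k, t_{k+1} = t_{k-1} − q_k·t_k, so r_k = a·s_k + b·t_k at every step:
  q = 5: r = 30, s = 1 − 5·0 = 1, t = 0 − 5·1 = -5  (check: 300·1 + 54·(-5) = 30)
  q = 1: r = 24, s = 0 − 1·1 = -1, t = 1 − 1·(-5) = 6  (check: 300·(-1) + 54·6 = 24)
  q = 1: r = 6, s = 1 − 1·(-1) = 2, t = -5 − 1·6 = -11  (check: 300·2 + 54·(-11) = 6)
The row with r = 6 (the gcd) gives the Bezout coefficients s = 2, t = -11.
Result: 300 · (2) + 54 · (-11) = 6.

gcd(300, 54) = 6; s = 2, t = -11 (check: 300·2 + 54·(-11) = 6).
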